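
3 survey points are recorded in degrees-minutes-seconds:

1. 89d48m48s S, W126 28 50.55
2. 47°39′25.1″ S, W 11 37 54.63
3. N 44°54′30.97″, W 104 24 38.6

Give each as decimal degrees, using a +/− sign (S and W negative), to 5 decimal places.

1. -89.81333, -126.48071
2. -47.65697, -11.63184
3. 44.90860, -104.41072

Point 1:
  Lat: 89 + 48/60 + 48/3600 = 89.813333
  hemisphere S, so the sign is −
  λ: 28′ + 50.55″ = 28.84250′; 126 + 28.84250/60 = 126.480708
  W → negative
Point 2:
  φ: 47 + 39/60 + 25.1/3600 = 47.656972
  S → negative
  Lon: 11 + 37/60 + 54.63/3600 = 11.631842
  hemisphere W, so the sign is −
Point 3:
  Lat: 44 + 54/60 + 30.97/3600 = 44.908603
  N ⇒ keep positive
  Longitude: 104 + 24/60 + 38.6/3600 = 104.410722
  hemisphere W, so the sign is −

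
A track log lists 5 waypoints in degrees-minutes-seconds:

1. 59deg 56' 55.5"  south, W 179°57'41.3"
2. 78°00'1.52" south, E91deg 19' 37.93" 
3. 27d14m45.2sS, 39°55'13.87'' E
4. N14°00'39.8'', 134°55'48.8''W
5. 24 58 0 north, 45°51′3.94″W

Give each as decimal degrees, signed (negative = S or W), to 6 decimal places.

1. -59.948750, -179.961472
2. -78.000422, 91.327203
3. -27.245889, 39.920519
4. 14.011056, -134.930222
5. 24.966667, -45.851094

Point 1:
  φ: 56′ + 55.5″ = 56.92500′; 59 + 56.92500/60 = 59.9487500
  S ⇒ negate
  λ: 57′ + 41.3″ = 57.68833′; 179 + 57.68833/60 = 179.9614722
  W → negative
Point 2:
  Lat: 78 + 0/60 + 1.52/3600 = 78.0004222
  S → negative
  λ: 91 + 19/60 + 37.93/3600 = 91.3272028
  E → positive
Point 3:
  Lat: 27 + 14/60 + 45.2/3600 = 27.2458889
  S → negative
  λ: 39 + 55/60 + 13.87/3600 = 39.9205194
  E → positive
Point 4:
  Latitude: 14 + 0/60 + 39.8/3600 = 14.0110556
  N → positive
  Longitude: 134° + 55/60 + 48.8/3600 = 134 + 0.916667 + 0.013556 = 134.9302222
  W → negative
Point 5:
  φ: 58′ + 0″ = 58.00000′; 24 + 58.00000/60 = 24.9666667
  N → positive
  Longitude: 45° + 51/60 + 3.94/3600 = 45 + 0.850000 + 0.001094 = 45.8510944
  W → negative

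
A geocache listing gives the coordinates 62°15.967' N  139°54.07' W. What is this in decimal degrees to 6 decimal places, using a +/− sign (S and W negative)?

Latitude: 62 + 15.967/60 = 62.2661167
N ⇒ keep positive
Longitude: 139 + 54.07/60 = 139.9011667
W → negative

62.266117, -139.901167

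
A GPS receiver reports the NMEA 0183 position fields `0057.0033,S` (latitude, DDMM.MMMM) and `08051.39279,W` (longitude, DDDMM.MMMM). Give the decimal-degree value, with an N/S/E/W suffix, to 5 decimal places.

Lat: split at 2 digits → 00° and 57.0033′; 0 + 57.0033/60 = 0.950055
Lon: degrees = first 3 digits = 80, minutes = 51.39279; 80 + 51.39279/60 = 80.856547

0.95006° S, 80.85655° W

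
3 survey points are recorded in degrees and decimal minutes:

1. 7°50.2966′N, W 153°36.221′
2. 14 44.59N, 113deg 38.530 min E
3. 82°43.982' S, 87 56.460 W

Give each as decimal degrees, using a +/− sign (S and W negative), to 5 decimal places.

1. 7.83828, -153.60368
2. 14.74317, 113.64217
3. -82.73303, -87.94100

Point 1:
  Lat: 7 + 50.2966/60 = 7.838277
  N ⇒ keep positive
  Lon: 36.221′ = 0.603683°; total 153.603683
  W → negative
Point 2:
  φ: 44.59′ = 0.743167°; total 14.743167
  N ⇒ keep positive
  λ: 113 + 38.53/60 = 113.642167
  E ⇒ keep positive
Point 3:
  Lat: 43.982′ = 0.733033°; total 82.733033
  S ⇒ negate
  Longitude: 56.46′ = 0.941000°; total 87.941000
  hemisphere W, so the sign is −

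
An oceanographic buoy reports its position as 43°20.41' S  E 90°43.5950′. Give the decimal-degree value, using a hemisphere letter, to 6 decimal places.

43.340167° S, 90.726583° E

Lat: 43 + 20.41/60 = 43.3401667
λ: 90 + 43.595/60 = 90.7265833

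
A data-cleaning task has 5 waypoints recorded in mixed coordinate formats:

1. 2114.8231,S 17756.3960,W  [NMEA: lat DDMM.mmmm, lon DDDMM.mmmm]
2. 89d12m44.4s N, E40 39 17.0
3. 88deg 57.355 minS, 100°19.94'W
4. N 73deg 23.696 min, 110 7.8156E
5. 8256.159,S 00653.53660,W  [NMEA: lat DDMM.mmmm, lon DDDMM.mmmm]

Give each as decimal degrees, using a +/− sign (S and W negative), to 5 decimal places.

1. -21.24705, -177.93993
2. 89.21233, 40.65472
3. -88.95592, -100.33233
4. 73.39493, 110.13026
5. -82.93598, -6.89228

Point 1:
  Latitude: degrees = first 2 digits = 21, minutes = 14.8231; 21 + 14.8231/60 = 21.247052
  S ⇒ negate
  Longitude: split at 3 digits → 177° and 56.396′; 177 + 56.396/60 = 177.939933
  W ⇒ negate
Point 2:
  Lat: 12′ + 44.4″ = 12.74000′; 89 + 12.74000/60 = 89.212333
  N ⇒ keep positive
  Longitude: 39′ + 17″ = 39.28333′; 40 + 39.28333/60 = 40.654722
  E → positive
Point 3:
  φ: 88 + 57.355/60 = 88.955917
  hemisphere S, so the sign is −
  λ: 100 + 19.94/60 = 100.332333
  W → negative
Point 4:
  φ: 23.696′ = 0.394933°; total 73.394933
  N ⇒ keep positive
  Lon: 7.8156′ = 0.130260°; total 110.130260
  E ⇒ keep positive
Point 5:
  φ: degrees = first 2 digits = 82, minutes = 56.159; 82 + 56.159/60 = 82.935983
  hemisphere S, so the sign is −
  Lon: split at 3 digits → 006° and 53.5366′; 6 + 53.5366/60 = 6.892277
  W ⇒ negate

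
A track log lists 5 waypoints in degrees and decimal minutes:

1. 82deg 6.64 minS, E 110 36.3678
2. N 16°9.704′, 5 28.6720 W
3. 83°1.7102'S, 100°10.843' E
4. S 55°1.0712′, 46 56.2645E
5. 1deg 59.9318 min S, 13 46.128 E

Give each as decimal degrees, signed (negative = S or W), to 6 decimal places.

1. -82.110667, 110.606130
2. 16.161733, -5.477867
3. -83.028503, 100.180717
4. -55.017853, 46.937742
5. -1.998863, 13.768800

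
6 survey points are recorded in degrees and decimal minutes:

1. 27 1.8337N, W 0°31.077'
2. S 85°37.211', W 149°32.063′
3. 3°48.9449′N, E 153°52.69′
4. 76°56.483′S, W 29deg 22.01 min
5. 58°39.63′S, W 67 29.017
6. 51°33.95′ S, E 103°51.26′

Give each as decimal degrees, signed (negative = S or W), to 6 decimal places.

1. 27.030562, -0.517950
2. -85.620183, -149.534383
3. 3.815748, 153.878167
4. -76.941383, -29.366833
5. -58.660500, -67.483617
6. -51.565833, 103.854333

Point 1:
  Lat: 1.8337′ = 0.030562°; total 27.0305617
  N → positive
  Lon: 31.077′ = 0.517950°; total 0.5179500
  W ⇒ negate
Point 2:
  φ: 37.211′ = 0.620183°; total 85.6201833
  S ⇒ negate
  λ: 32.063′ = 0.534383°; total 149.5343833
  hemisphere W, so the sign is −
Point 3:
  φ: 48.9449′ = 0.815748°; total 3.8157483
  N → positive
  λ: 52.69′ = 0.878167°; total 153.8781667
  E → positive
Point 4:
  φ: 76 + 56.483/60 = 76.9413833
  S ⇒ negate
  λ: 29 + 22.01/60 = 29.3668333
  hemisphere W, so the sign is −
Point 5:
  Latitude: 39.63′ = 0.660500°; total 58.6605000
  S ⇒ negate
  Lon: 67 + 29.017/60 = 67.4836167
  W → negative
Point 6:
  φ: 51 + 33.95/60 = 51.5658333
  hemisphere S, so the sign is −
  Longitude: 103 + 51.26/60 = 103.8543333
  E → positive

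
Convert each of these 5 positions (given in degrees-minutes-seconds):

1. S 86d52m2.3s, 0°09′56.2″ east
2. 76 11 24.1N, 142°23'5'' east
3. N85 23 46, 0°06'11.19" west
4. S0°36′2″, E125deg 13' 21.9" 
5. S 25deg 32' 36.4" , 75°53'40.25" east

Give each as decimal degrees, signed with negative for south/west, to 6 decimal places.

1. -86.867306, 0.165611
2. 76.190028, 142.384722
3. 85.396111, -0.103108
4. -0.600556, 125.222750
5. -25.543444, 75.894514

Point 1:
  φ: 86 + 52/60 + 2.3/3600 = 86.8673056
  S → negative
  λ: 0 + 9/60 + 56.2/3600 = 0.1656111
  E → positive
Point 2:
  Lat: 11′ + 24.1″ = 11.40167′; 76 + 11.40167/60 = 76.1900278
  N → positive
  λ: 23′ + 5″ = 23.08333′; 142 + 23.08333/60 = 142.3847222
  E ⇒ keep positive
Point 3:
  Latitude: 85 + 23/60 + 46/3600 = 85.3961111
  N → positive
  λ: 0 + 6/60 + 11.19/3600 = 0.1031083
  W ⇒ negate
Point 4:
  Lat: 0° + 36/60 + 2/3600 = 0 + 0.600000 + 0.000556 = 0.6005556
  S → negative
  Lon: 125 + 13/60 + 21.9/3600 = 125.2227500
  E ⇒ keep positive
Point 5:
  Latitude: 25° + 32/60 + 36.4/3600 = 25 + 0.533333 + 0.010111 = 25.5434444
  hemisphere S, so the sign is −
  Longitude: 75 + 53/60 + 40.25/3600 = 75.8945139
  E → positive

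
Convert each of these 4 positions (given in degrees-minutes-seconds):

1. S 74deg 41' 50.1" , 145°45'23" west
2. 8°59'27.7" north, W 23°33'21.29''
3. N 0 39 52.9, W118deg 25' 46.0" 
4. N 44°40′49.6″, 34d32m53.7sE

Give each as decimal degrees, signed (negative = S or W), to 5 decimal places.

Point 1:
  Lat: 74° + 41/60 + 50.1/3600 = 74 + 0.683333 + 0.013917 = 74.697250
  S ⇒ negate
  Longitude: 45′ + 23″ = 45.38333′; 145 + 45.38333/60 = 145.756389
  W ⇒ negate
Point 2:
  φ: 59′ + 27.7″ = 59.46167′; 8 + 59.46167/60 = 8.991028
  N ⇒ keep positive
  Longitude: 23 + 33/60 + 21.29/3600 = 23.555914
  W ⇒ negate
Point 3:
  Lat: 39′ + 52.9″ = 39.88167′; 0 + 39.88167/60 = 0.664694
  N ⇒ keep positive
  Lon: 25′ + 46″ = 25.76667′; 118 + 25.76667/60 = 118.429444
  W ⇒ negate
Point 4:
  Latitude: 40′ + 49.6″ = 40.82667′; 44 + 40.82667/60 = 44.680444
  N ⇒ keep positive
  Lon: 32′ + 53.7″ = 32.89500′; 34 + 32.89500/60 = 34.548250
  E → positive

1. -74.69725, -145.75639
2. 8.99103, -23.55591
3. 0.66469, -118.42944
4. 44.68044, 34.54825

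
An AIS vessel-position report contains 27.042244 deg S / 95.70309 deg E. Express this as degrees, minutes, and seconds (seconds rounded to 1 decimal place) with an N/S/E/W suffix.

Lat: 0.042244 × 60 = 2.53464′ → 2′, remainder × 60 = 32.078″
λ: 0.703090 × 60 = 42.18540′ → 42′, remainder × 60 = 11.124″

27°02′32.1″ S, 95°42′11.1″ E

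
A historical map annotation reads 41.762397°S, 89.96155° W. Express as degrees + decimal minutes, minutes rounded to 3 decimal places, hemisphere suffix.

41° 45.744′ S, 89° 57.693′ W

Latitude: minutes = (41.762397 − 41) × 60 = 45.74382
λ: fractional part 0.961550 → 57.69300 minutes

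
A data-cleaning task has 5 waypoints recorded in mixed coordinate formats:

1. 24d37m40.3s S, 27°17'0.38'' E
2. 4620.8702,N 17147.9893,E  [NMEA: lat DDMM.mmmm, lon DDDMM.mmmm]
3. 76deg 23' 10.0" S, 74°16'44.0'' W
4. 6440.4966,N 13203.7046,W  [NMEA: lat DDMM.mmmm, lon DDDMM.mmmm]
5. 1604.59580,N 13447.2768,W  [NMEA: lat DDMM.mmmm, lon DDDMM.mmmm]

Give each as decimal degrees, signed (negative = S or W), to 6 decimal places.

Point 1:
  Latitude: 24 + 37/60 + 40.3/3600 = 24.6278611
  hemisphere S, so the sign is −
  Lon: 27° + 17/60 + 0.38/3600 = 27 + 0.283333 + 0.000106 = 27.2834389
  E ⇒ keep positive
Point 2:
  Latitude: split at 2 digits → 46° and 20.8702′; 46 + 20.8702/60 = 46.3478367
  N ⇒ keep positive
  Lon: split at 3 digits → 171° and 47.9893′; 171 + 47.9893/60 = 171.7998217
  E ⇒ keep positive
Point 3:
  Latitude: 76° + 23/60 + 10/3600 = 76 + 0.383333 + 0.002778 = 76.3861111
  S → negative
  Lon: 16′ + 44″ = 16.73333′; 74 + 16.73333/60 = 74.2788889
  W ⇒ negate
Point 4:
  Lat: degrees = first 2 digits = 64, minutes = 40.4966; 64 + 40.4966/60 = 64.6749433
  N ⇒ keep positive
  Longitude: split at 3 digits → 132° and 3.7046′; 132 + 3.7046/60 = 132.0617433
  W → negative
Point 5:
  Latitude: split at 2 digits → 16° and 4.5958′; 16 + 4.5958/60 = 16.0765967
  N ⇒ keep positive
  Longitude: split at 3 digits → 134° and 47.2768′; 134 + 47.2768/60 = 134.7879467
  W ⇒ negate

1. -24.627861, 27.283439
2. 46.347837, 171.799822
3. -76.386111, -74.278889
4. 64.674943, -132.061743
5. 16.076597, -134.787947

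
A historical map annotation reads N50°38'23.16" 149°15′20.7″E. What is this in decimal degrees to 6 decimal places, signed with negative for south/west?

Latitude: 50° + 38/60 + 23.16/3600 = 50 + 0.633333 + 0.006433 = 50.6397667
N ⇒ keep positive
Longitude: 149 + 15/60 + 20.7/3600 = 149.2557500
E → positive

50.639767, 149.255750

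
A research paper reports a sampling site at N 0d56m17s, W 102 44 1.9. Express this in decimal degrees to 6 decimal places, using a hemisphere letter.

0.938056° N, 102.733861° W

Lat: 0° + 56/60 + 17/3600 = 0 + 0.933333 + 0.004722 = 0.9380556
Longitude: 44′ + 1.9″ = 44.03167′; 102 + 44.03167/60 = 102.7338611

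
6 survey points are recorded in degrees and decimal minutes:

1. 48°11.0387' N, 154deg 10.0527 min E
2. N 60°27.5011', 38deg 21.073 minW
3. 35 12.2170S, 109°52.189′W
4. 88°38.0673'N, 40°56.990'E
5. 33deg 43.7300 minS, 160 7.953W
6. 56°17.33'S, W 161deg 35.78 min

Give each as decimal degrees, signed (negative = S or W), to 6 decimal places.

Point 1:
  Latitude: 48 + 11.0387/60 = 48.1839783
  N → positive
  λ: 10.0527′ = 0.167545°; total 154.1675450
  E → positive
Point 2:
  Latitude: 27.5011′ = 0.458352°; total 60.4583517
  N ⇒ keep positive
  Lon: 21.073′ = 0.351217°; total 38.3512167
  W → negative
Point 3:
  φ: 35 + 12.217/60 = 35.2036167
  S ⇒ negate
  Lon: 52.189′ = 0.869817°; total 109.8698167
  W ⇒ negate
Point 4:
  Lat: 38.0673′ = 0.634455°; total 88.6344550
  N → positive
  λ: 40 + 56.99/60 = 40.9498333
  E ⇒ keep positive
Point 5:
  Latitude: 33 + 43.73/60 = 33.7288333
  S ⇒ negate
  λ: 160 + 7.953/60 = 160.1325500
  W ⇒ negate
Point 6:
  φ: 56 + 17.33/60 = 56.2888333
  hemisphere S, so the sign is −
  Longitude: 161 + 35.78/60 = 161.5963333
  W ⇒ negate

1. 48.183978, 154.167545
2. 60.458352, -38.351217
3. -35.203617, -109.869817
4. 88.634455, 40.949833
5. -33.728833, -160.132550
6. -56.288833, -161.596333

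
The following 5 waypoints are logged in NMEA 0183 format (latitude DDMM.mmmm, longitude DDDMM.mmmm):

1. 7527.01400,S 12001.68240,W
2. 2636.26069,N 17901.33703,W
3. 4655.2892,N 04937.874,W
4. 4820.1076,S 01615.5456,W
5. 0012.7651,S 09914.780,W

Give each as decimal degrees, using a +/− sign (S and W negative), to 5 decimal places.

1. -75.45023, -120.02804
2. 26.60434, -179.02228
3. 46.92149, -49.63123
4. -48.33513, -16.25909
5. -0.21275, -99.24633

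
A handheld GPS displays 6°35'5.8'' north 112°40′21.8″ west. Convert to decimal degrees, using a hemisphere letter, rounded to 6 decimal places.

Latitude: 6° + 35/60 + 5.8/3600 = 6 + 0.583333 + 0.001611 = 6.5849444
Longitude: 40′ + 21.8″ = 40.36333′; 112 + 40.36333/60 = 112.6727222

6.584944° N, 112.672722° W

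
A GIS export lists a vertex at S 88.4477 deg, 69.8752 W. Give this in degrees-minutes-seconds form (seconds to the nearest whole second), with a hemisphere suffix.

88°26′52″ S, 69°52′31″ W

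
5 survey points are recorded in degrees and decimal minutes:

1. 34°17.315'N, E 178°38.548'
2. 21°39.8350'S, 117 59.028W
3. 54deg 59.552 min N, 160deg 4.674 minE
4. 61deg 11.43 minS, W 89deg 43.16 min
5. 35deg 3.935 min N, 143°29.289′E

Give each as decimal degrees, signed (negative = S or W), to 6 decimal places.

1. 34.288583, 178.642467
2. -21.663917, -117.983800
3. 54.992533, 160.077900
4. -61.190500, -89.719333
5. 35.065583, 143.488150

Point 1:
  Lat: 17.315′ = 0.288583°; total 34.2885833
  N → positive
  Longitude: 178 + 38.548/60 = 178.6424667
  E ⇒ keep positive
Point 2:
  Latitude: 39.835′ = 0.663917°; total 21.6639167
  S → negative
  λ: 117 + 59.028/60 = 117.9838000
  W → negative
Point 3:
  φ: 59.552′ = 0.992533°; total 54.9925333
  N ⇒ keep positive
  Longitude: 4.674′ = 0.077900°; total 160.0779000
  E ⇒ keep positive
Point 4:
  Latitude: 61 + 11.43/60 = 61.1905000
  S → negative
  λ: 89 + 43.16/60 = 89.7193333
  W → negative
Point 5:
  φ: 35 + 3.935/60 = 35.0655833
  N → positive
  Lon: 29.289′ = 0.488150°; total 143.4881500
  E → positive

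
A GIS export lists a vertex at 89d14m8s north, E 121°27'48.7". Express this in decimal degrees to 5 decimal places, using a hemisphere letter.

Lat: 14′ + 8″ = 14.13333′; 89 + 14.13333/60 = 89.235556
Lon: 121° + 27/60 + 48.7/3600 = 121 + 0.450000 + 0.013528 = 121.463528

89.23556° N, 121.46353° E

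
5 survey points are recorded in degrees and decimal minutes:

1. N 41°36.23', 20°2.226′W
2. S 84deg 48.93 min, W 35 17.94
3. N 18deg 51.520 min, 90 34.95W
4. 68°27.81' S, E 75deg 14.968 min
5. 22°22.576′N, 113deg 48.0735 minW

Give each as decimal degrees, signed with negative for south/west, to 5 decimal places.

Point 1:
  Latitude: 41 + 36.23/60 = 41.603833
  N → positive
  λ: 2.226′ = 0.037100°; total 20.037100
  W ⇒ negate
Point 2:
  φ: 84 + 48.93/60 = 84.815500
  S ⇒ negate
  Lon: 35 + 17.94/60 = 35.299000
  W → negative
Point 3:
  Latitude: 18 + 51.52/60 = 18.858667
  N → positive
  Lon: 90 + 34.95/60 = 90.582500
  W → negative
Point 4:
  φ: 27.81′ = 0.463500°; total 68.463500
  hemisphere S, so the sign is −
  Longitude: 75 + 14.968/60 = 75.249467
  E ⇒ keep positive
Point 5:
  φ: 22 + 22.576/60 = 22.376267
  N → positive
  λ: 48.0735′ = 0.801225°; total 113.801225
  W → negative

1. 41.60383, -20.03710
2. -84.81550, -35.29900
3. 18.85867, -90.58250
4. -68.46350, 75.24947
5. 22.37627, -113.80123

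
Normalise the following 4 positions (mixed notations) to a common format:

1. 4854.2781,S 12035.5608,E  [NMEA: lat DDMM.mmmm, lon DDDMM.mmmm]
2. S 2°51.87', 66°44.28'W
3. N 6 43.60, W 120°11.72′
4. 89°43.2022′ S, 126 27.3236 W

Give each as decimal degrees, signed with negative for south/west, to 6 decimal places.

1. -48.904635, 120.592680
2. -2.864500, -66.738000
3. 6.726667, -120.195333
4. -89.720037, -126.455393

Point 1:
  φ: split at 2 digits → 48° and 54.2781′; 48 + 54.2781/60 = 48.9046350
  hemisphere S, so the sign is −
  Lon: degrees = first 3 digits = 120, minutes = 35.5608; 120 + 35.5608/60 = 120.5926800
  E → positive
Point 2:
  φ: 2 + 51.87/60 = 2.8645000
  hemisphere S, so the sign is −
  λ: 66 + 44.28/60 = 66.7380000
  W ⇒ negate
Point 3:
  φ: 43.6′ = 0.726667°; total 6.7266667
  N ⇒ keep positive
  Lon: 120 + 11.72/60 = 120.1953333
  hemisphere W, so the sign is −
Point 4:
  Latitude: 89 + 43.2022/60 = 89.7200367
  S → negative
  Longitude: 27.3236′ = 0.455393°; total 126.4553933
  W ⇒ negate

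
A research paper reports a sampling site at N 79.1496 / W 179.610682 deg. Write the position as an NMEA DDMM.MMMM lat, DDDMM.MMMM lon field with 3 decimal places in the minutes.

Latitude: minutes = (79.149600 − 79) × 60 = 8.97600
λ: fractional part 0.610682 → 36.64092 minutes

7908.976,N / 17936.641,W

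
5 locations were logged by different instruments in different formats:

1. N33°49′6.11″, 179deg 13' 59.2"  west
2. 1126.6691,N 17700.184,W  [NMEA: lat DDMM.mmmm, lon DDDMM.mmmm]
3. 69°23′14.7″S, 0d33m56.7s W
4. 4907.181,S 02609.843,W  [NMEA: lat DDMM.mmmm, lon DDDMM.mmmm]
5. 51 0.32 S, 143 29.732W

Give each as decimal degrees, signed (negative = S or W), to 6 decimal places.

1. 33.818364, -179.233111
2. 11.444485, -177.003067
3. -69.387417, -0.565750
4. -49.119683, -26.164050
5. -51.005333, -143.495533

Point 1:
  Lat: 33 + 49/60 + 6.11/3600 = 33.8183639
  N ⇒ keep positive
  Longitude: 179 + 13/60 + 59.2/3600 = 179.2331111
  hemisphere W, so the sign is −
Point 2:
  φ: split at 2 digits → 11° and 26.6691′; 11 + 26.6691/60 = 11.4444850
  N ⇒ keep positive
  λ: degrees = first 3 digits = 177, minutes = 0.184; 177 + 0.184/60 = 177.0030667
  W → negative
Point 3:
  Lat: 69 + 23/60 + 14.7/3600 = 69.3874167
  S ⇒ negate
  λ: 0° + 33/60 + 56.7/3600 = 0 + 0.550000 + 0.015750 = 0.5657500
  W ⇒ negate
Point 4:
  Lat: degrees = first 2 digits = 49, minutes = 7.181; 49 + 7.181/60 = 49.1196833
  S → negative
  Lon: degrees = first 3 digits = 26, minutes = 9.843; 26 + 9.843/60 = 26.1640500
  W → negative
Point 5:
  Lat: 51 + 0.32/60 = 51.0053333
  S → negative
  Lon: 29.732′ = 0.495533°; total 143.4955333
  hemisphere W, so the sign is −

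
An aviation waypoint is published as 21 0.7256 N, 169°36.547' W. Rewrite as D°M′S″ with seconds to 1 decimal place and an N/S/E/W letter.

Latitude: 0.72560′ → 0′ and 0.72560 × 60 = 43.536″
λ: fractional minutes 0.54700 × 60 = 32.820″

21°00′43.5″ N, 169°36′32.8″ W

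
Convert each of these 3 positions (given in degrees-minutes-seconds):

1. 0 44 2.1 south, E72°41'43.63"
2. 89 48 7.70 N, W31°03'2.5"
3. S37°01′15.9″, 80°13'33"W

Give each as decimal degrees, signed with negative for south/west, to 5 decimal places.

1. -0.73392, 72.69545
2. 89.80214, -31.05069
3. -37.02108, -80.22583

Point 1:
  Latitude: 44′ + 2.1″ = 44.03500′; 0 + 44.03500/60 = 0.733917
  S ⇒ negate
  Lon: 41′ + 43.63″ = 41.72717′; 72 + 41.72717/60 = 72.695453
  E ⇒ keep positive
Point 2:
  Latitude: 89° + 48/60 + 7.7/3600 = 89 + 0.800000 + 0.002139 = 89.802139
  N ⇒ keep positive
  Lon: 31 + 3/60 + 2.5/3600 = 31.050694
  W → negative
Point 3:
  φ: 37 + 1/60 + 15.9/3600 = 37.021083
  hemisphere S, so the sign is −
  Longitude: 80 + 13/60 + 33/3600 = 80.225833
  W ⇒ negate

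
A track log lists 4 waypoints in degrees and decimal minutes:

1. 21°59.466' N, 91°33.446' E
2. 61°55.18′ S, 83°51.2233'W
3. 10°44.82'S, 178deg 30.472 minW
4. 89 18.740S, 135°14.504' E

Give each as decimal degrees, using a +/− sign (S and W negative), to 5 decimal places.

1. 21.99110, 91.55743
2. -61.91967, -83.85372
3. -10.74700, -178.50787
4. -89.31233, 135.24173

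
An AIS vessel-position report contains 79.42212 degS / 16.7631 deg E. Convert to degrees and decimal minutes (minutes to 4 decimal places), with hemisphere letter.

φ: minutes = (79.422120 − 79) × 60 = 25.327200
Lon: 16° + 0.763100 × 60 = 16° 45.786000′

79° 25.3272′ S, 16° 45.7860′ E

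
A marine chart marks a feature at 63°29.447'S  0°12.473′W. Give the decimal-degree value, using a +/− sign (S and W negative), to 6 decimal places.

-63.490783, -0.207883

Latitude: 63 + 29.447/60 = 63.4907833
S → negative
λ: 0 + 12.473/60 = 0.2078833
hemisphere W, so the sign is −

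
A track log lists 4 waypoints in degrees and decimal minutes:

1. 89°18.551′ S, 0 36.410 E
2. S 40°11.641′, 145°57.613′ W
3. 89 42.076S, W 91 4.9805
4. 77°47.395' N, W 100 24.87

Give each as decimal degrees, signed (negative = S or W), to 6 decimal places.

1. -89.309183, 0.606833
2. -40.194017, -145.960217
3. -89.701267, -91.083008
4. 77.789917, -100.414500

Point 1:
  φ: 89 + 18.551/60 = 89.3091833
  S ⇒ negate
  Lon: 0 + 36.41/60 = 0.6068333
  E ⇒ keep positive
Point 2:
  φ: 40 + 11.641/60 = 40.1940167
  S ⇒ negate
  Lon: 57.613′ = 0.960217°; total 145.9602167
  W ⇒ negate
Point 3:
  Lat: 89 + 42.076/60 = 89.7012667
  S → negative
  Lon: 91 + 4.9805/60 = 91.0830083
  hemisphere W, so the sign is −
Point 4:
  Lat: 77 + 47.395/60 = 77.7899167
  N ⇒ keep positive
  λ: 100 + 24.87/60 = 100.4145000
  W → negative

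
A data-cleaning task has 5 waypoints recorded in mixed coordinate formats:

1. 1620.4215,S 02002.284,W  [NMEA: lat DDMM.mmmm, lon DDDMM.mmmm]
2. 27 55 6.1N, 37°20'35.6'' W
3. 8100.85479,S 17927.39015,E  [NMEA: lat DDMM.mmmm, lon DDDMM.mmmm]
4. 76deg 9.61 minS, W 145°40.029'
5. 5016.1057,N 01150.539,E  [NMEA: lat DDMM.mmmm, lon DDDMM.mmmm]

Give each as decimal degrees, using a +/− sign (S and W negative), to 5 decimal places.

1. -16.34036, -20.03807
2. 27.91836, -37.34322
3. -81.01425, 179.45650
4. -76.16017, -145.66715
5. 50.26843, 11.84232

Point 1:
  φ: degrees = first 2 digits = 16, minutes = 20.4215; 16 + 20.4215/60 = 16.340358
  S → negative
  Longitude: degrees = first 3 digits = 20, minutes = 2.284; 20 + 2.284/60 = 20.038067
  W ⇒ negate
Point 2:
  φ: 55′ + 6.1″ = 55.10167′; 27 + 55.10167/60 = 27.918361
  N ⇒ keep positive
  λ: 37 + 20/60 + 35.6/3600 = 37.343222
  hemisphere W, so the sign is −
Point 3:
  Latitude: degrees = first 2 digits = 81, minutes = 0.85479; 81 + 0.85479/60 = 81.014247
  S ⇒ negate
  λ: degrees = first 3 digits = 179, minutes = 27.39015; 179 + 27.39015/60 = 179.456503
  E → positive
Point 4:
  φ: 76 + 9.61/60 = 76.160167
  S → negative
  λ: 40.029′ = 0.667150°; total 145.667150
  W → negative
Point 5:
  φ: degrees = first 2 digits = 50, minutes = 16.1057; 50 + 16.1057/60 = 50.268428
  N ⇒ keep positive
  Longitude: split at 3 digits → 011° and 50.539′; 11 + 50.539/60 = 11.842317
  E → positive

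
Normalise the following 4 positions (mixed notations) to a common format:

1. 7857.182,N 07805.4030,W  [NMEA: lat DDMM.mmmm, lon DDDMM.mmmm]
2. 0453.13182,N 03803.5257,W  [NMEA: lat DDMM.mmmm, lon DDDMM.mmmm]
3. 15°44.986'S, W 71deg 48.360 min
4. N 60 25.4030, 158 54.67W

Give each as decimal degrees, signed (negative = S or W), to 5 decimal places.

1. 78.95303, -78.09005
2. 4.88553, -38.05876
3. -15.74977, -71.80600
4. 60.42338, -158.91117

Point 1:
  Latitude: degrees = first 2 digits = 78, minutes = 57.182; 78 + 57.182/60 = 78.953033
  N ⇒ keep positive
  Longitude: degrees = first 3 digits = 78, minutes = 5.403; 78 + 5.403/60 = 78.090050
  W ⇒ negate
Point 2:
  Lat: split at 2 digits → 04° and 53.13182′; 4 + 53.13182/60 = 4.885530
  N → positive
  λ: split at 3 digits → 038° and 3.5257′; 38 + 3.5257/60 = 38.058762
  W ⇒ negate
Point 3:
  Latitude: 15 + 44.986/60 = 15.749767
  hemisphere S, so the sign is −
  Lon: 71 + 48.36/60 = 71.806000
  W → negative
Point 4:
  Latitude: 25.403′ = 0.423383°; total 60.423383
  N → positive
  λ: 158 + 54.67/60 = 158.911167
  W ⇒ negate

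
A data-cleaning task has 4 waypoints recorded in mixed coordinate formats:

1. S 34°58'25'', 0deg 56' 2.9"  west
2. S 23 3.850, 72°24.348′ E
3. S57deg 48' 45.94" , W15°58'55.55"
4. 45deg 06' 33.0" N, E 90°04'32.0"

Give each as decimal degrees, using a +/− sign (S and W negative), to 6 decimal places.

Point 1:
  Latitude: 34 + 58/60 + 25/3600 = 34.9736111
  S → negative
  Lon: 0 + 56/60 + 2.9/3600 = 0.9341389
  hemisphere W, so the sign is −
Point 2:
  Latitude: 3.85′ = 0.064167°; total 23.0641667
  S → negative
  Longitude: 24.348′ = 0.405800°; total 72.4058000
  E → positive
Point 3:
  Latitude: 57° + 48/60 + 45.94/3600 = 57 + 0.800000 + 0.012761 = 57.8127611
  S ⇒ negate
  Longitude: 58′ + 55.55″ = 58.92583′; 15 + 58.92583/60 = 15.9820972
  hemisphere W, so the sign is −
Point 4:
  Lat: 45° + 6/60 + 33/3600 = 45 + 0.100000 + 0.009167 = 45.1091667
  N ⇒ keep positive
  Lon: 4′ + 32″ = 4.53333′; 90 + 4.53333/60 = 90.0755556
  E ⇒ keep positive

1. -34.973611, -0.934139
2. -23.064167, 72.405800
3. -57.812761, -15.982097
4. 45.109167, 90.075556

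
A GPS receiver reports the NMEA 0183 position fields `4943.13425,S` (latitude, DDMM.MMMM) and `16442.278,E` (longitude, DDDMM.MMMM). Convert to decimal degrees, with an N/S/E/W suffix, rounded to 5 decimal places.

49.71890° S, 164.70463° E

Latitude: degrees = first 2 digits = 49, minutes = 43.13425; 49 + 43.13425/60 = 49.718904
λ: split at 3 digits → 164° and 42.278′; 164 + 42.278/60 = 164.704633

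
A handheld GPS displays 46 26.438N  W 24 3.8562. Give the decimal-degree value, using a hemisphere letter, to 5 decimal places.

46.44063° N, 24.06427° W

Latitude: 46 + 26.438/60 = 46.440633
λ: 24 + 3.8562/60 = 24.064270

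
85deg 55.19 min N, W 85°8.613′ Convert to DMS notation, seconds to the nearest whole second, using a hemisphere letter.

85°55′11″ N, 85°08′37″ W

Latitude: fractional minutes 0.19000 × 60 = 11.40″
λ: fractional minutes 0.61300 × 60 = 36.78″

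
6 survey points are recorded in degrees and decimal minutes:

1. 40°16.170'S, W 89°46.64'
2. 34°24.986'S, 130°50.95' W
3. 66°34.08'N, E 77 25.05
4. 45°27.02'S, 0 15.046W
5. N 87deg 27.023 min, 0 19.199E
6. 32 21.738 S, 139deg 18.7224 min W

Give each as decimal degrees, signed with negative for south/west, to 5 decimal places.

Point 1:
  φ: 16.17′ = 0.269500°; total 40.269500
  hemisphere S, so the sign is −
  Longitude: 89 + 46.64/60 = 89.777333
  W ⇒ negate
Point 2:
  Latitude: 34 + 24.986/60 = 34.416433
  S → negative
  Lon: 50.95′ = 0.849167°; total 130.849167
  hemisphere W, so the sign is −
Point 3:
  Lat: 34.08′ = 0.568000°; total 66.568000
  N → positive
  Longitude: 25.05′ = 0.417500°; total 77.417500
  E → positive
Point 4:
  Lat: 27.02′ = 0.450333°; total 45.450333
  S ⇒ negate
  Lon: 15.046′ = 0.250767°; total 0.250767
  hemisphere W, so the sign is −
Point 5:
  φ: 27.023′ = 0.450383°; total 87.450383
  N → positive
  Longitude: 0 + 19.199/60 = 0.319983
  E → positive
Point 6:
  Latitude: 21.738′ = 0.362300°; total 32.362300
  hemisphere S, so the sign is −
  Lon: 139 + 18.7224/60 = 139.312040
  hemisphere W, so the sign is −

1. -40.26950, -89.77733
2. -34.41643, -130.84917
3. 66.56800, 77.41750
4. -45.45033, -0.25077
5. 87.45038, 0.31998
6. -32.36230, -139.31204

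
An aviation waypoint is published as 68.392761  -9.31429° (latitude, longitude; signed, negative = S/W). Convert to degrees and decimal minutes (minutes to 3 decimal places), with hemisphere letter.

φ: fractional part 0.392761 → 23.56566 minutes
Longitude is negative → W; |value| = 9.314290
Lon: fractional part 0.314290 → 18.85740 minutes

68° 23.566′ N, 9° 18.857′ W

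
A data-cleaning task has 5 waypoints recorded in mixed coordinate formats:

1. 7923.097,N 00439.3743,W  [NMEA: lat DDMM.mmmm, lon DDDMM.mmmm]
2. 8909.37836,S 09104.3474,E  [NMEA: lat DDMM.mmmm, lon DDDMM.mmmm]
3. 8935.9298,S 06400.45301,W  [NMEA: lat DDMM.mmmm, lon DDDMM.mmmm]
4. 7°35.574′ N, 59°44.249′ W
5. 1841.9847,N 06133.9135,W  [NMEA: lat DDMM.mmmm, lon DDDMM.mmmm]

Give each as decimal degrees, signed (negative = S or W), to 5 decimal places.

1. 79.38495, -4.65624
2. -89.15631, 91.07246
3. -89.59883, -64.00755
4. 7.59290, -59.73748
5. 18.69975, -61.56523

Point 1:
  Lat: split at 2 digits → 79° and 23.097′; 79 + 23.097/60 = 79.384950
  N → positive
  Lon: degrees = first 3 digits = 4, minutes = 39.3743; 4 + 39.3743/60 = 4.656238
  hemisphere W, so the sign is −
Point 2:
  Lat: split at 2 digits → 89° and 9.37836′; 89 + 9.37836/60 = 89.156306
  hemisphere S, so the sign is −
  Longitude: degrees = first 3 digits = 91, minutes = 4.3474; 91 + 4.3474/60 = 91.072457
  E → positive
Point 3:
  Latitude: degrees = first 2 digits = 89, minutes = 35.9298; 89 + 35.9298/60 = 89.598830
  hemisphere S, so the sign is −
  Longitude: degrees = first 3 digits = 64, minutes = 0.45301; 64 + 0.45301/60 = 64.007550
  hemisphere W, so the sign is −
Point 4:
  φ: 35.574′ = 0.592900°; total 7.592900
  N → positive
  Lon: 44.249′ = 0.737483°; total 59.737483
  W ⇒ negate
Point 5:
  Latitude: split at 2 digits → 18° and 41.9847′; 18 + 41.9847/60 = 18.699745
  N → positive
  λ: degrees = first 3 digits = 61, minutes = 33.9135; 61 + 33.9135/60 = 61.565225
  hemisphere W, so the sign is −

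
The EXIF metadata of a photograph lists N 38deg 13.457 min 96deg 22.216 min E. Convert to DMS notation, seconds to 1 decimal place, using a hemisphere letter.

38°13′27.4″ N, 96°22′13.0″ E

φ: fractional minutes 0.45700 × 60 = 27.420″
Lon: fractional minutes 0.21600 × 60 = 12.960″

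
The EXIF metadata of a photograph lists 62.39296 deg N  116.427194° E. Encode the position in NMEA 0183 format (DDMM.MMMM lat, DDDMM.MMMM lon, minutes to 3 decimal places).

6223.578,N / 11625.632,E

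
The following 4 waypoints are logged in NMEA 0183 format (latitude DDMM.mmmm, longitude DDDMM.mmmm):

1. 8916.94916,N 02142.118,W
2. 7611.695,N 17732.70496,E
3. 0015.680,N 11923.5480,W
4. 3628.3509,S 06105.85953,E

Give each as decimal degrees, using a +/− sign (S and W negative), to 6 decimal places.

1. 89.282486, -21.701967
2. 76.194917, 177.545083
3. 0.261333, -119.392467
4. -36.472515, 61.097659

Point 1:
  Latitude: degrees = first 2 digits = 89, minutes = 16.94916; 89 + 16.94916/60 = 89.2824860
  N → positive
  λ: split at 3 digits → 021° and 42.118′; 21 + 42.118/60 = 21.7019667
  hemisphere W, so the sign is −
Point 2:
  Latitude: degrees = first 2 digits = 76, minutes = 11.695; 76 + 11.695/60 = 76.1949167
  N → positive
  Lon: degrees = first 3 digits = 177, minutes = 32.70496; 177 + 32.70496/60 = 177.5450827
  E ⇒ keep positive
Point 3:
  Latitude: split at 2 digits → 00° and 15.68′; 0 + 15.68/60 = 0.2613333
  N ⇒ keep positive
  Longitude: split at 3 digits → 119° and 23.548′; 119 + 23.548/60 = 119.3924667
  hemisphere W, so the sign is −
Point 4:
  Latitude: split at 2 digits → 36° and 28.3509′; 36 + 28.3509/60 = 36.4725150
  S → negative
  Longitude: degrees = first 3 digits = 61, minutes = 5.85953; 61 + 5.85953/60 = 61.0976588
  E ⇒ keep positive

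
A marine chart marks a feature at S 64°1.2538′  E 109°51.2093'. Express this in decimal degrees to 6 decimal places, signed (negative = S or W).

-64.020897, 109.853488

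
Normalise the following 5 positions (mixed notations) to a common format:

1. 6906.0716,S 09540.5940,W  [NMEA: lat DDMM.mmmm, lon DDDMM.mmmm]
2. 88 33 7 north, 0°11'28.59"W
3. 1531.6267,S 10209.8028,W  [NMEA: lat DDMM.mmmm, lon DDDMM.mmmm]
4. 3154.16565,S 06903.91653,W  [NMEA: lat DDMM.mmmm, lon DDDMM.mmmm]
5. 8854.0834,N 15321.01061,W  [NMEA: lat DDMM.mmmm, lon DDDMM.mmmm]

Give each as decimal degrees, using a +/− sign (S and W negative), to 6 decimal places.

Point 1:
  Latitude: degrees = first 2 digits = 69, minutes = 6.0716; 69 + 6.0716/60 = 69.1011933
  S ⇒ negate
  Lon: degrees = first 3 digits = 95, minutes = 40.594; 95 + 40.594/60 = 95.6765667
  hemisphere W, so the sign is −
Point 2:
  φ: 33′ + 7″ = 33.11667′; 88 + 33.11667/60 = 88.5519444
  N → positive
  Longitude: 0° + 11/60 + 28.59/3600 = 0 + 0.183333 + 0.007942 = 0.1912750
  hemisphere W, so the sign is −
Point 3:
  Lat: degrees = first 2 digits = 15, minutes = 31.6267; 15 + 31.6267/60 = 15.5271117
  S → negative
  Longitude: split at 3 digits → 102° and 9.8028′; 102 + 9.8028/60 = 102.1633800
  hemisphere W, so the sign is −
Point 4:
  φ: degrees = first 2 digits = 31, minutes = 54.16565; 31 + 54.16565/60 = 31.9027608
  S ⇒ negate
  λ: degrees = first 3 digits = 69, minutes = 3.91653; 69 + 3.91653/60 = 69.0652755
  W ⇒ negate
Point 5:
  φ: degrees = first 2 digits = 88, minutes = 54.0834; 88 + 54.0834/60 = 88.9013900
  N → positive
  λ: degrees = first 3 digits = 153, minutes = 21.01061; 153 + 21.01061/60 = 153.3501768
  hemisphere W, so the sign is −

1. -69.101193, -95.676567
2. 88.551944, -0.191275
3. -15.527112, -102.163380
4. -31.902761, -69.065276
5. 88.901390, -153.350177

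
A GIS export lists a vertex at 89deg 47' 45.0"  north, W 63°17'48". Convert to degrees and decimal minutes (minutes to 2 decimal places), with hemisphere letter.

89° 47.75′ N, 63° 17.80′ W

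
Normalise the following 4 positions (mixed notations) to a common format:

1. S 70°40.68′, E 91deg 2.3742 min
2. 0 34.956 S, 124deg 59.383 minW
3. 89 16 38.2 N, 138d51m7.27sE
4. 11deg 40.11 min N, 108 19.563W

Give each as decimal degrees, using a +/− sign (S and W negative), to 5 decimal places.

Point 1:
  Latitude: 70 + 40.68/60 = 70.678000
  S → negative
  λ: 2.3742′ = 0.039570°; total 91.039570
  E ⇒ keep positive
Point 2:
  Latitude: 0 + 34.956/60 = 0.582600
  hemisphere S, so the sign is −
  Longitude: 59.383′ = 0.989717°; total 124.989717
  W → negative
Point 3:
  Latitude: 89 + 16/60 + 38.2/3600 = 89.277278
  N ⇒ keep positive
  Longitude: 51′ + 7.27″ = 51.12117′; 138 + 51.12117/60 = 138.852019
  E → positive
Point 4:
  φ: 40.11′ = 0.668500°; total 11.668500
  N → positive
  Lon: 108 + 19.563/60 = 108.326050
  W → negative

1. -70.67800, 91.03957
2. -0.58260, -124.98972
3. 89.27728, 138.85202
4. 11.66850, -108.32605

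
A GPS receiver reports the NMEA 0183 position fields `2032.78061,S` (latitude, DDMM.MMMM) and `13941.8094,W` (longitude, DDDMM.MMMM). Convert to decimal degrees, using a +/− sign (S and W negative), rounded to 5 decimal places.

Lat: degrees = first 2 digits = 20, minutes = 32.78061; 20 + 32.78061/60 = 20.546344
S ⇒ negate
Longitude: degrees = first 3 digits = 139, minutes = 41.8094; 139 + 41.8094/60 = 139.696823
W → negative

-20.54634, -139.69682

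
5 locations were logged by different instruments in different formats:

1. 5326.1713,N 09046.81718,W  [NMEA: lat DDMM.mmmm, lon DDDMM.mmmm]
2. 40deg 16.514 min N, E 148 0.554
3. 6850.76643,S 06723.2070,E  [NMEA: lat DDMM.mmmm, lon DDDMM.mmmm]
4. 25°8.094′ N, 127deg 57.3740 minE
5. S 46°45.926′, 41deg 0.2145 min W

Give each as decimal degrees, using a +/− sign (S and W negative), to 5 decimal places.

Point 1:
  Lat: degrees = first 2 digits = 53, minutes = 26.1713; 53 + 26.1713/60 = 53.436188
  N ⇒ keep positive
  Longitude: degrees = first 3 digits = 90, minutes = 46.81718; 90 + 46.81718/60 = 90.780286
  W → negative
Point 2:
  φ: 40 + 16.514/60 = 40.275233
  N → positive
  Lon: 0.554′ = 0.009233°; total 148.009233
  E → positive
Point 3:
  Latitude: split at 2 digits → 68° and 50.76643′; 68 + 50.76643/60 = 68.846107
  S ⇒ negate
  λ: degrees = first 3 digits = 67, minutes = 23.207; 67 + 23.207/60 = 67.386783
  E ⇒ keep positive
Point 4:
  φ: 25 + 8.094/60 = 25.134900
  N ⇒ keep positive
  λ: 127 + 57.374/60 = 127.956233
  E ⇒ keep positive
Point 5:
  Latitude: 46 + 45.926/60 = 46.765433
  S ⇒ negate
  Longitude: 41 + 0.2145/60 = 41.003575
  W ⇒ negate

1. 53.43619, -90.78029
2. 40.27523, 148.00923
3. -68.84611, 67.38678
4. 25.13490, 127.95623
5. -46.76543, -41.00358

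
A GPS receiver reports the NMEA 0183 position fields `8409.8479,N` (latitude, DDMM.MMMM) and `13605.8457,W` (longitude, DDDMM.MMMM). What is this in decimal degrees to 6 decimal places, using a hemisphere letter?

84.164132° N, 136.097428° W

φ: degrees = first 2 digits = 84, minutes = 9.8479; 84 + 9.8479/60 = 84.1641317
Lon: degrees = first 3 digits = 136, minutes = 5.8457; 136 + 5.8457/60 = 136.0974283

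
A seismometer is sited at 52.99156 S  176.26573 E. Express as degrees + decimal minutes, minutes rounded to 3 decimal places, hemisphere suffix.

Lat: minutes = (52.991560 − 52) × 60 = 59.49360
Longitude: fractional part 0.265730 → 15.94380 minutes

52° 59.494′ S, 176° 15.944′ E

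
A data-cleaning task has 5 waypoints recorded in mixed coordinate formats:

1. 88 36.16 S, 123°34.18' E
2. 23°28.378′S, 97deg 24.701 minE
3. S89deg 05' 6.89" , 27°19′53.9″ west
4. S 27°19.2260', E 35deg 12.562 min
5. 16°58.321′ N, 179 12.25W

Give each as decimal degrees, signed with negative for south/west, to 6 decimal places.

1. -88.602667, 123.569667
2. -23.472967, 97.411683
3. -89.085247, -27.331639
4. -27.320433, 35.209367
5. 16.972017, -179.204167

Point 1:
  φ: 88 + 36.16/60 = 88.6026667
  hemisphere S, so the sign is −
  Lon: 123 + 34.18/60 = 123.5696667
  E ⇒ keep positive
Point 2:
  φ: 28.378′ = 0.472967°; total 23.4729667
  S → negative
  λ: 97 + 24.701/60 = 97.4116833
  E → positive
Point 3:
  Latitude: 89° + 5/60 + 6.89/3600 = 89 + 0.083333 + 0.001914 = 89.0852472
  hemisphere S, so the sign is −
  Longitude: 19′ + 53.9″ = 19.89833′; 27 + 19.89833/60 = 27.3316389
  W → negative
Point 4:
  Latitude: 19.226′ = 0.320433°; total 27.3204333
  hemisphere S, so the sign is −
  Lon: 35 + 12.562/60 = 35.2093667
  E → positive
Point 5:
  Latitude: 58.321′ = 0.972017°; total 16.9720167
  N ⇒ keep positive
  λ: 179 + 12.25/60 = 179.2041667
  W ⇒ negate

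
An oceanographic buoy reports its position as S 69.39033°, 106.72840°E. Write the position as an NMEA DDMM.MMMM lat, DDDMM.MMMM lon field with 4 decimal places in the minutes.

6923.4198,S / 10643.7040,E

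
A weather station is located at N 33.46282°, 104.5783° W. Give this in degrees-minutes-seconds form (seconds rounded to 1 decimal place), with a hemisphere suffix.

33°27′46.2″ N, 104°34′41.9″ W

φ: 0.462820 × 60 = 27.76920′ → 27′, remainder × 60 = 46.152″
Lon: whole degrees 104; 34.69800′ → 34′ and 41.880″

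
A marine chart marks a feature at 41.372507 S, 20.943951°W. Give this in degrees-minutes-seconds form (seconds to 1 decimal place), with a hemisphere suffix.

Latitude: 0.372507° → 22.35042′; 0.35042 × 60 = 21.025″
Lon: whole degrees 20; 56.63706′ → 56′ and 38.224″

41°22′21.0″ S, 20°56′38.2″ W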